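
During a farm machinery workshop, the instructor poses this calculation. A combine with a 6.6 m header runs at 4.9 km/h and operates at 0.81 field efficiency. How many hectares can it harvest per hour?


C = w * v * eta_f / 10
  = 6.6 * 4.9 * 0.81 / 10
  = 26.20 / 10
  = 2.62 ha/h


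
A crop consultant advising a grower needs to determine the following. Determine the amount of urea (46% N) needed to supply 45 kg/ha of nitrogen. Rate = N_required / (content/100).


Rate = N_required / (N_content / 100)
     = 45 / (46 / 100)
     = 45 / 0.46
     = 97.83 kg/ha


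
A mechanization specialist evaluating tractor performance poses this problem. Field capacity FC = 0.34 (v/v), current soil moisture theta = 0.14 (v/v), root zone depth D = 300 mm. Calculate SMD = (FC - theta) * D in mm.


SMD = (FC - theta) * D
    = (0.34 - 0.14) * 300
    = 0.200 * 300
    = 60 mm


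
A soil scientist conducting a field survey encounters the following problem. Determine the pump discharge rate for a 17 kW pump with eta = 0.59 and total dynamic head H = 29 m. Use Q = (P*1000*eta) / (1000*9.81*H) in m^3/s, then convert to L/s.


Q = (P * 1000 * eta) / (rho * g * H)
  = (17 * 1000 * 0.59) / (1000 * 9.81 * 29)
  = 10030 / 284490
  = 0.03526 m^3/s = 35.26 L/s


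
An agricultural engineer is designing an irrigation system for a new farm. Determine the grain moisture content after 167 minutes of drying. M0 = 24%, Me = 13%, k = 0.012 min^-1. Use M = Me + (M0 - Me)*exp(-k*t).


M = Me + (M0 - Me) * e^(-k*t)
  = 13 + (24 - 13) * e^(-0.012*167)
  = 13 + 11 * e^(-2.004)
  = 13 + 11 * 0.13480
  = 13 + 1.4827
  = 14.48%


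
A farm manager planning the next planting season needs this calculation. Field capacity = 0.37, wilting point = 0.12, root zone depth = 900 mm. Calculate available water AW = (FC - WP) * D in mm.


AW = (FC - WP) * D
   = (0.37 - 0.12) * 900
   = 0.25 * 900
   = 225 mm


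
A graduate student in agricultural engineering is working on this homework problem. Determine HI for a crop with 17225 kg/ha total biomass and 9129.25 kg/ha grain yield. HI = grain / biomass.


HI = grain_yield / biomass
   = 9129.25 / 17225
   = 0.53


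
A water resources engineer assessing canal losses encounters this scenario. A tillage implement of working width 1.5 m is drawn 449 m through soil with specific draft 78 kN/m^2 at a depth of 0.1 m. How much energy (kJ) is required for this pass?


E = k * d * w * L
  = 78 * 0.1 * 1.5 * 449
  = 5253.30 kJ


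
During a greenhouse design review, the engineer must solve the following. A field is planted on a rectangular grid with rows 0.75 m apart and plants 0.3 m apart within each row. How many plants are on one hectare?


D = 10000 / (row_sp * plant_sp)
  = 10000 / (0.75 * 0.3)
  = 10000 / 0.2250
  = 44444.44 plants/ha


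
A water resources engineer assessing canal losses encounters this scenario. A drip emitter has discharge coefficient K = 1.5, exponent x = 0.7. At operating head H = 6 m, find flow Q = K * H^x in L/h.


Q = K * H^x
  = 1.5 * 6^0.7
  = 1.5 * 3.5051
  = 5.26 L/h


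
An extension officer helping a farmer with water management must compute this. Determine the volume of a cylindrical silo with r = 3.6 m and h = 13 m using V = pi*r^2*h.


V = pi * r^2 * h
  = pi * 3.6^2 * 13
  = pi * 12.96 * 13
  = 529.30 m^3


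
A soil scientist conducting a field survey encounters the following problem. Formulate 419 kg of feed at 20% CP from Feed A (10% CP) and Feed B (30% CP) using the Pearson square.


parts_A = CP_b - target = 30 - 20 = 10
parts_B = target - CP_a = 20 - 10 = 10
total_parts = 10 + 10 = 20
Feed A = 419 * 10 / 20 = 209.50 kg
Feed B = 419 * 10 / 20 = 209.50 kg


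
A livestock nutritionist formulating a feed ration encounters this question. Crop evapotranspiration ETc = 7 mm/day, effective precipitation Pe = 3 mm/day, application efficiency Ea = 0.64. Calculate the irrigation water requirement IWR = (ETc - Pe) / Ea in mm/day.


IWR = (ETc - Pe) / Ea
    = (7 - 3) / 0.64
    = 4 / 0.64
    = 6.25 mm/day


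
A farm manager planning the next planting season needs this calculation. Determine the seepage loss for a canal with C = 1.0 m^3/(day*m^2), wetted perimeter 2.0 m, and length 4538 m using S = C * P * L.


S = C * P * L
  = 1.0 * 2.0 * 4538
  = 9076 m^3/day


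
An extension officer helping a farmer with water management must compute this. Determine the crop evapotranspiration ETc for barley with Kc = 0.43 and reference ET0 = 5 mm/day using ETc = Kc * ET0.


ETc = Kc * ET0
    = 0.43 * 5
    = 2.15 mm/day


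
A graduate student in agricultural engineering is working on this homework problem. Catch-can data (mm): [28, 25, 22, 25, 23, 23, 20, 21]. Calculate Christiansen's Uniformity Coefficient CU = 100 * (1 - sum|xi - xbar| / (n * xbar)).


xbar = 187 / 8 = 23.375
sum|xi - xbar| = 15.750
CU = 100 * (1 - 15.750 / (8 * 23.375))
   = 100 * (1 - 0.0842)
   = 91.58%


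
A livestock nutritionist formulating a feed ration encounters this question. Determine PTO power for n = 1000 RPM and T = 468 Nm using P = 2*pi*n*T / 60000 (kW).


P = 2*pi*n*T / 60000
  = 2*pi * 1000 * 468 / 60000
  = 2940530.72 / 60000
  = 49.01 kW


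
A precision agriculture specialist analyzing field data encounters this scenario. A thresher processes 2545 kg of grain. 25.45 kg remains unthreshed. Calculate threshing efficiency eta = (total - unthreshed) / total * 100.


eta = (total - unthreshed) / total * 100
    = (2545 - 25.45) / 2545 * 100
    = 2519.55 / 2545 * 100
    = 99%


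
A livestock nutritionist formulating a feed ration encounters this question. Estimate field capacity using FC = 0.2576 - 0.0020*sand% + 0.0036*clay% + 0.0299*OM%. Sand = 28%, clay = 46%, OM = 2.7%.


FC = 0.2576 - 0.0020*28 + 0.0036*46 + 0.0299*2.7
   = 0.2576 - 0.0560 + 0.1656 + 0.0807
   = 0.4479


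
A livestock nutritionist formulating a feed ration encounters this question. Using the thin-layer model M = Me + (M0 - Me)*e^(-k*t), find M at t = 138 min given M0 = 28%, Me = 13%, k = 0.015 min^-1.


M = Me + (M0 - Me) * e^(-k*t)
  = 13 + (28 - 13) * e^(-0.015*138)
  = 13 + 15 * e^(-2.070)
  = 13 + 15 * 0.12619
  = 13 + 1.8928
  = 14.89%


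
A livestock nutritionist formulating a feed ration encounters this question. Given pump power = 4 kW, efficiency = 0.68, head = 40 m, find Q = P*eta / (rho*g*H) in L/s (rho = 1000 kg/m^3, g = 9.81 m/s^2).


Q = (P * 1000 * eta) / (rho * g * H)
  = (4 * 1000 * 0.68) / (1000 * 9.81 * 40)
  = 2720 / 392400
  = 0.00693 m^3/s = 6.93 L/s


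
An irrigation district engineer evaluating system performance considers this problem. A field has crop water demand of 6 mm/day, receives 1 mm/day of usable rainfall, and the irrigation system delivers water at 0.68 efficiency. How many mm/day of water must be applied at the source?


IWR = (ETc - Pe) / Ea
    = (6 - 1) / 0.68
    = 5 / 0.68
    = 7.35 mm/day


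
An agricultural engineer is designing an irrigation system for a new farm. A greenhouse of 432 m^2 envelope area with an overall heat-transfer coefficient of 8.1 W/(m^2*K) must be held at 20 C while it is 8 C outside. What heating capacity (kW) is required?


dT = 20 - (8) = 12 K
Q = U * A * dT
  = 8.1 * 432 * 12
  = 41990.40 W = 41.99 kW


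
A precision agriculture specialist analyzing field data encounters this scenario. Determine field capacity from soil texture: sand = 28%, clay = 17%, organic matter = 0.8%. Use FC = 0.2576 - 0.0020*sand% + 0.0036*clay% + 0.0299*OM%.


FC = 0.2576 - 0.0020*28 + 0.0036*17 + 0.0299*0.8
   = 0.2576 - 0.0560 + 0.0612 + 0.0239
   = 0.2867


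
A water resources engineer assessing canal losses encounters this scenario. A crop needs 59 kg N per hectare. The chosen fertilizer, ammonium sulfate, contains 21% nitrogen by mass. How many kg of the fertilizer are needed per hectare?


Rate = N_required / (N_content / 100)
     = 59 / (21 / 100)
     = 59 / 0.21
     = 280.95 kg/ha


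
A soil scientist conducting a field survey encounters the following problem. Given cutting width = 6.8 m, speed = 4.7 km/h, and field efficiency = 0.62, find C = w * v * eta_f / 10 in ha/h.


C = w * v * eta_f / 10
  = 6.8 * 4.7 * 0.62 / 10
  = 19.82 / 10
  = 1.98 ha/h


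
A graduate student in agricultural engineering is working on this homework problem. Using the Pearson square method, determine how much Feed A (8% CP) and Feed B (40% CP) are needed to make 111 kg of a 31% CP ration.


parts_A = CP_b - target = 40 - 31 = 9
parts_B = target - CP_a = 31 - 8 = 23
total_parts = 9 + 23 = 32
Feed A = 111 * 9 / 32 = 31.22 kg
Feed B = 111 * 23 / 32 = 79.78 kg

31.22 kg


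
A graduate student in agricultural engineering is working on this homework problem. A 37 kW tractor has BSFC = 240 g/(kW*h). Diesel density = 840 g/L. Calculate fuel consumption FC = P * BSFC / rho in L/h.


FC = P * BSFC / rho_fuel
   = 37 * 240 / 840
   = 8880 / 840
   = 10.57 L/h


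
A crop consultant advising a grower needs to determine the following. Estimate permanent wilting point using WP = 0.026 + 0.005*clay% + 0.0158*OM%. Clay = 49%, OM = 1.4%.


WP = 0.026 + 0.005*49 + 0.0158*1.4
   = 0.026 + 0.2450 + 0.0221
   = 0.2931


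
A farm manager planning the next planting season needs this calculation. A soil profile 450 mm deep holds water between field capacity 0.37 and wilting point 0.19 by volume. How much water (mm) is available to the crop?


AW = (FC - WP) * D
   = (0.37 - 0.19) * 450
   = 0.18 * 450
   = 81 mm


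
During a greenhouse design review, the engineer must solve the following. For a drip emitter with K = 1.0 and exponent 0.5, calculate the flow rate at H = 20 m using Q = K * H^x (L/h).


Q = K * H^x
  = 1.0 * 20^0.5
  = 1.0 * 4.4721
  = 4.47 L/h


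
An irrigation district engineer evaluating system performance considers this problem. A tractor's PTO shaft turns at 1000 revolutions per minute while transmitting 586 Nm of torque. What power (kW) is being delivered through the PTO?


P = 2*pi*n*T / 60000
  = 2*pi * 1000 * 586 / 60000
  = 3681946.59 / 60000
  = 61.37 kW


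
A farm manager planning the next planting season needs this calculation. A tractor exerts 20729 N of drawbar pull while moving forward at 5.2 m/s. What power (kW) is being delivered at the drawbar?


P = F * v / 1000
  = 20729 * 5.2 / 1000
  = 107790.80 / 1000
  = 107.79 kW


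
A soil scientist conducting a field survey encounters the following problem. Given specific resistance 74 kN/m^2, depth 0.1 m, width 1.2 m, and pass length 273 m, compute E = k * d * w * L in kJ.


E = k * d * w * L
  = 74 * 0.1 * 1.2 * 273
  = 2424.24 kJ


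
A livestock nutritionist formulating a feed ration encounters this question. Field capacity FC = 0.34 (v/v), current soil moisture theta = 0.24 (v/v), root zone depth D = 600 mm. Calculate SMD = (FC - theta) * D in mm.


SMD = (FC - theta) * D
    = (0.34 - 0.24) * 600
    = 0.100 * 600
    = 60 mm


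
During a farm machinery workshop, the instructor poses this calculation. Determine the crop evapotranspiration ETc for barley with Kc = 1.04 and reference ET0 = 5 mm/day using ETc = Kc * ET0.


ETc = Kc * ET0
    = 1.04 * 5
    = 5.20 mm/day


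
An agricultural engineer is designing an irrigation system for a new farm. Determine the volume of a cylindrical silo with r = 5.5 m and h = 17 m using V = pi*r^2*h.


V = pi * r^2 * h
  = pi * 5.5^2 * 17
  = pi * 30.25 * 17
  = 1615.56 m^3


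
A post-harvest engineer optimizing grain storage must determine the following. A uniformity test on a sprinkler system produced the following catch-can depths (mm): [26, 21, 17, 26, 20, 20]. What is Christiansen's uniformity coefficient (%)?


xbar = 130 / 6 = 21.667
sum|xi - xbar| = 17.333
CU = 100 * (1 - 17.333 / (6 * 21.667))
   = 100 * (1 - 0.1333)
   = 86.67%


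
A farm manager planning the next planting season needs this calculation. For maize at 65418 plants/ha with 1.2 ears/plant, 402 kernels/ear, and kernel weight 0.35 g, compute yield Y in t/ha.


Y = density * ears * kernels * kw
  = 65418 * 1.2 * 402 * 0.35 g/ha
  = 11045175.12 g/ha
  = 11045.18 kg/ha = 11.05 t/ha


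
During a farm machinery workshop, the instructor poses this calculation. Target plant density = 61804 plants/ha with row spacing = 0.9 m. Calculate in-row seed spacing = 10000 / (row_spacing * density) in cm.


spacing = 10000 / (row_sp * density)
        = 10000 / (0.9 * 61804)
        = 10000 / 55623.60
        = 0.17978 m = 17.98 cm


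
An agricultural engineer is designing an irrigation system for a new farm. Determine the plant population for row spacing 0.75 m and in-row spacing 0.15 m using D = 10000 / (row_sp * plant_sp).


D = 10000 / (row_sp * plant_sp)
  = 10000 / (0.75 * 0.15)
  = 10000 / 0.1125
  = 88888.89 plants/ha


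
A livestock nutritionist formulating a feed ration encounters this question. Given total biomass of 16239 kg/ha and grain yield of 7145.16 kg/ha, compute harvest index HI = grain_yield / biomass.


HI = grain_yield / biomass
   = 7145.16 / 16239
   = 0.44


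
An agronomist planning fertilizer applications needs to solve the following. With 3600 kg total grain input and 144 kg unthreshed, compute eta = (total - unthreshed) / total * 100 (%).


eta = (total - unthreshed) / total * 100
    = (3600 - 144) / 3600 * 100
    = 3456 / 3600 * 100
    = 96%


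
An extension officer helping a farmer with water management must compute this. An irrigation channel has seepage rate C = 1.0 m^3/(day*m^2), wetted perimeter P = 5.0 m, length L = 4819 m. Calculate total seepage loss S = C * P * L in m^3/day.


S = C * P * L
  = 1.0 * 5.0 * 4819
  = 24095 m^3/day


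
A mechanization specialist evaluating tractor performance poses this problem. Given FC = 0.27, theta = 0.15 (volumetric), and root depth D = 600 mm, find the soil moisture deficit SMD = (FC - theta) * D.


SMD = (FC - theta) * D
    = (0.27 - 0.15) * 600
    = 0.120 * 600
    = 72 mm


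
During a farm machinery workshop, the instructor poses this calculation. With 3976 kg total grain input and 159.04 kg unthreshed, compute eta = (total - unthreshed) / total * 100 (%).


eta = (total - unthreshed) / total * 100
    = (3976 - 159.04) / 3976 * 100
    = 3816.96 / 3976 * 100
    = 96%


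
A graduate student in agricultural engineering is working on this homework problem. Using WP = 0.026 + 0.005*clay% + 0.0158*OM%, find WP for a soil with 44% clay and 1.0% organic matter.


WP = 0.026 + 0.005*44 + 0.0158*1.0
   = 0.026 + 0.2200 + 0.0158
   = 0.2618


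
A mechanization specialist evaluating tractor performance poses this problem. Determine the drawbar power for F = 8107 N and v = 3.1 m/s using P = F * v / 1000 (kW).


P = F * v / 1000
  = 8107 * 3.1 / 1000
  = 25131.70 / 1000
  = 25.13 kW


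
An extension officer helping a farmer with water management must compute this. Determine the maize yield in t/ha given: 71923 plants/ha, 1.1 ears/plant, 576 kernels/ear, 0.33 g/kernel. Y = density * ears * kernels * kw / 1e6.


Y = density * ears * kernels * kw
  = 71923 * 1.1 * 576 * 0.33 g/ha
  = 15038236.22 g/ha
  = 15038.24 kg/ha = 15.04 t/ha


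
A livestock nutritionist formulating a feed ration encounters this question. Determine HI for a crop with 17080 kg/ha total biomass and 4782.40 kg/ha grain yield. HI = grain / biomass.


HI = grain_yield / biomass
   = 4782.40 / 17080
   = 0.28


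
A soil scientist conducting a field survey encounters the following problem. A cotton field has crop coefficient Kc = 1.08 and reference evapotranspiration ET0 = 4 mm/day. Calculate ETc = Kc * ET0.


ETc = Kc * ET0
    = 1.08 * 4
    = 4.32 mm/day


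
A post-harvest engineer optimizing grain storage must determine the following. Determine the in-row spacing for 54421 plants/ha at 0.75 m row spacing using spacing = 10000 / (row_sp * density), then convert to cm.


spacing = 10000 / (row_sp * density)
        = 10000 / (0.75 * 54421)
        = 10000 / 40815.75
        = 0.24500 m = 24.50 cm


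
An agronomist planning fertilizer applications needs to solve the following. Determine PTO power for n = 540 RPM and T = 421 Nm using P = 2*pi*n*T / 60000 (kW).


P = 2*pi*n*T / 60000
  = 2*pi * 540 * 421 / 60000
  = 1428419.35 / 60000
  = 23.81 kW


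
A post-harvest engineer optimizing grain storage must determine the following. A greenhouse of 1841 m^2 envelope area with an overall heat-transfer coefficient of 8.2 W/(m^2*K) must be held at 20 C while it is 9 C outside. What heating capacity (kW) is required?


dT = 20 - (9) = 11 K
Q = U * A * dT
  = 8.2 * 1841 * 11
  = 166058.20 W = 166.06 kW


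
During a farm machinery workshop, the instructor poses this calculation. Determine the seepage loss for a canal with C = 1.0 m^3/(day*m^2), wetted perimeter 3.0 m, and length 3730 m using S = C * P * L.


S = C * P * L
  = 1.0 * 3.0 * 3730
  = 11190 m^3/day


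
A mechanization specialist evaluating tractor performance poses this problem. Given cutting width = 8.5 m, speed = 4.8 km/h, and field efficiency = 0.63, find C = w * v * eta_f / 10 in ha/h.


C = w * v * eta_f / 10
  = 8.5 * 4.8 * 0.63 / 10
  = 25.70 / 10
  = 2.57 ha/h


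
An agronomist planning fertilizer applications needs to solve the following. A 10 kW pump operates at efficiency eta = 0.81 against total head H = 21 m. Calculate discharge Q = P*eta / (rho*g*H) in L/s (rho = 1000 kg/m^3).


Q = (P * 1000 * eta) / (rho * g * H)
  = (10 * 1000 * 0.81) / (1000 * 9.81 * 21)
  = 8100 / 206010
  = 0.03932 m^3/s = 39.32 L/s


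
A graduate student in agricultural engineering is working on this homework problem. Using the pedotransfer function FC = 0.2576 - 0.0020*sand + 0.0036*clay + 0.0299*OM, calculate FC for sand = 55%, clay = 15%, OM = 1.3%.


FC = 0.2576 - 0.0020*55 + 0.0036*15 + 0.0299*1.3
   = 0.2576 - 0.1100 + 0.0540 + 0.0389
   = 0.2405


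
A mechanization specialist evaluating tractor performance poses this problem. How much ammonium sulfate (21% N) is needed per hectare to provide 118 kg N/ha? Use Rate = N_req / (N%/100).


Rate = N_required / (N_content / 100)
     = 118 / (21 / 100)
     = 118 / 0.21
     = 561.90 kg/ha


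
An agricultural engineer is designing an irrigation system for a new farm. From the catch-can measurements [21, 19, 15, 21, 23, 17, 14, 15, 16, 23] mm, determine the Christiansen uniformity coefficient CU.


xbar = 184 / 10 = 18.400
sum|xi - xbar| = 30
CU = 100 * (1 - 30 / (10 * 18.400))
   = 100 * (1 - 0.1630)
   = 83.70%


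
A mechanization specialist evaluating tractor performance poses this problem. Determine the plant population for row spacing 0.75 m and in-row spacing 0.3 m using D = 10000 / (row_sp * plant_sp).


D = 10000 / (row_sp * plant_sp)
  = 10000 / (0.75 * 0.3)
  = 10000 / 0.2250
  = 44444.44 plants/ha


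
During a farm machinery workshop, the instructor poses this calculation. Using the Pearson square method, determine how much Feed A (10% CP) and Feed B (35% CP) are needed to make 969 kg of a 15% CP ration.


parts_A = CP_b - target = 35 - 15 = 20
parts_B = target - CP_a = 15 - 10 = 5
total_parts = 20 + 5 = 25
Feed A = 969 * 20 / 25 = 775.20 kg
Feed B = 969 * 5 / 25 = 193.80 kg

775.20 kg


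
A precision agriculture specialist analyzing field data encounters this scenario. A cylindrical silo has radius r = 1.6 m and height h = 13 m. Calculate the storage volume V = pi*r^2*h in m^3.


V = pi * r^2 * h
  = pi * 1.6^2 * 13
  = pi * 2.56 * 13
  = 104.55 m^3


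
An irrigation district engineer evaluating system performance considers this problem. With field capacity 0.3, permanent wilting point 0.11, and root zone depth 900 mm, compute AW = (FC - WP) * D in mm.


AW = (FC - WP) * D
   = (0.3 - 0.11) * 900
   = 0.19 * 900
   = 171 mm


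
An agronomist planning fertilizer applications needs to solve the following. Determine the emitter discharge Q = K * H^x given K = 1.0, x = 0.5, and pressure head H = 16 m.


Q = K * H^x
  = 1.0 * 16^0.5
  = 1.0 * 4
  = 4 L/h


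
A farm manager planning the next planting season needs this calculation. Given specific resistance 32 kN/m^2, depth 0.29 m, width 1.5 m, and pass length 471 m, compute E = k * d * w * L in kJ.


E = k * d * w * L
  = 32 * 0.29 * 1.5 * 471
  = 6556.32 kJ


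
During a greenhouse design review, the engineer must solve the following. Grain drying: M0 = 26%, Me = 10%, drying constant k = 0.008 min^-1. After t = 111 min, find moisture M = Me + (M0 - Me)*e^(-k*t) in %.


M = Me + (M0 - Me) * e^(-k*t)
  = 10 + (26 - 10) * e^(-0.008*111)
  = 10 + 16 * e^(-0.888)
  = 10 + 16 * 0.41148
  = 10 + 6.5836
  = 16.58%


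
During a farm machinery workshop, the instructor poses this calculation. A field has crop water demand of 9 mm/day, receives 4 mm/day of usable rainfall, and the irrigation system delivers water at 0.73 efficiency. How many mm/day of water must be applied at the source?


IWR = (ETc - Pe) / Ea
    = (9 - 4) / 0.73
    = 5 / 0.73
    = 6.85 mm/day


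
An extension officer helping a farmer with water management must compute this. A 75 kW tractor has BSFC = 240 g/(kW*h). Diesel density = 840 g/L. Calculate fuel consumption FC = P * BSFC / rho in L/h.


FC = P * BSFC / rho_fuel
   = 75 * 240 / 840
   = 18000 / 840
   = 21.43 L/h


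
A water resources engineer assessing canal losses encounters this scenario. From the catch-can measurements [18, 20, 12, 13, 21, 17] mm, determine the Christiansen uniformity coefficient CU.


xbar = 101 / 6 = 16.833
sum|xi - xbar| = 17.333
CU = 100 * (1 - 17.333 / (6 * 16.833))
   = 100 * (1 - 0.1716)
   = 82.84%


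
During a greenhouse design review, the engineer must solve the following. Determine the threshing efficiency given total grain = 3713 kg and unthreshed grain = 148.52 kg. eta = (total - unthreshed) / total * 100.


eta = (total - unthreshed) / total * 100
    = (3713 - 148.52) / 3713 * 100
    = 3564.48 / 3713 * 100
    = 96%


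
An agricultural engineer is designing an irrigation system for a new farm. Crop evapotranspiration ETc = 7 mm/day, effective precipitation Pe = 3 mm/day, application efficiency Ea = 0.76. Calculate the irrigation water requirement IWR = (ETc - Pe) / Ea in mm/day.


IWR = (ETc - Pe) / Ea
    = (7 - 3) / 0.76
    = 4 / 0.76
    = 5.26 mm/day


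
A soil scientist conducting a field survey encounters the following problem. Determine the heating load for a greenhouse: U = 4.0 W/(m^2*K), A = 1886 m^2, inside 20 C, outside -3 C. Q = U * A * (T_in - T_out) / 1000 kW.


dT = 20 - (-3) = 23 K
Q = U * A * dT
  = 4.0 * 1886 * 23
  = 173512 W = 173.51 kW


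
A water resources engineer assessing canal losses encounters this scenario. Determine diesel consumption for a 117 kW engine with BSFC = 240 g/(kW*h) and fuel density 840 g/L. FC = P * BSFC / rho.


FC = P * BSFC / rho_fuel
   = 117 * 240 / 840
   = 28080 / 840
   = 33.43 L/h


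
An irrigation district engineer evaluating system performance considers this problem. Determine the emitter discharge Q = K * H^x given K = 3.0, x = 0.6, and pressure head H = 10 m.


Q = K * H^x
  = 3.0 * 10^0.6
  = 3.0 * 3.9811
  = 11.94 L/h


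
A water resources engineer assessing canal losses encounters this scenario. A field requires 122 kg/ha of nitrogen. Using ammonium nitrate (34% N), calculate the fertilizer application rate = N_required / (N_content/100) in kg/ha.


Rate = N_required / (N_content / 100)
     = 122 / (34 / 100)
     = 122 / 0.34
     = 358.82 kg/ha


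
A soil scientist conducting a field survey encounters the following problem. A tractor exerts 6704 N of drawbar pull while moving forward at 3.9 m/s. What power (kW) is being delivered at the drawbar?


P = F * v / 1000
  = 6704 * 3.9 / 1000
  = 26145.60 / 1000
  = 26.15 kW


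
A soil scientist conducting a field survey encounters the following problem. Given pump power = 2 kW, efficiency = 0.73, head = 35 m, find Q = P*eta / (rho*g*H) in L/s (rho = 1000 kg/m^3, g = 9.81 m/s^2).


Q = (P * 1000 * eta) / (rho * g * H)
  = (2 * 1000 * 0.73) / (1000 * 9.81 * 35)
  = 1460 / 343350
  = 0.00425 m^3/s = 4.25 L/s


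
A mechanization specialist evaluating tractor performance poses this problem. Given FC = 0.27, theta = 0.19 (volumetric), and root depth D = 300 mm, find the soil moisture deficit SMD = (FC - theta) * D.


SMD = (FC - theta) * D
    = (0.27 - 0.19) * 300
    = 0.080 * 300
    = 24 mm


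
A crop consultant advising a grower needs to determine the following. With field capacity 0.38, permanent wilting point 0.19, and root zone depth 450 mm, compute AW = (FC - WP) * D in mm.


AW = (FC - WP) * D
   = (0.38 - 0.19) * 450
   = 0.19 * 450
   = 85.50 mm


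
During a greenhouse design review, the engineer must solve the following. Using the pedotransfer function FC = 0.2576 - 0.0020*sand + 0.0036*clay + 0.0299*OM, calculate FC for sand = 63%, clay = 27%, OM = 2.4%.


FC = 0.2576 - 0.0020*63 + 0.0036*27 + 0.0299*2.4
   = 0.2576 - 0.1260 + 0.0972 + 0.0718
   = 0.3006


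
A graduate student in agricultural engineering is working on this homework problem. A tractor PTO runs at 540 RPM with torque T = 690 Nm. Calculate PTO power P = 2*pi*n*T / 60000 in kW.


P = 2*pi*n*T / 60000
  = 2*pi * 540 * 690 / 60000
  = 2341114.85 / 60000
  = 39.02 kW


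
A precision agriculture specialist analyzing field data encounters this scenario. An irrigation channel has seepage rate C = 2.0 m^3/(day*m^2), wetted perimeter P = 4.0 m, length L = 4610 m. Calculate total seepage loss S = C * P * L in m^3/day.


S = C * P * L
  = 2.0 * 4.0 * 4610
  = 36880 m^3/day


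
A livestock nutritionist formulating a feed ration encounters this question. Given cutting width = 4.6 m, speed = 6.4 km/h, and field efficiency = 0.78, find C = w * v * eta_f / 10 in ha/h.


C = w * v * eta_f / 10
  = 4.6 * 6.4 * 0.78 / 10
  = 22.96 / 10
  = 2.30 ha/h


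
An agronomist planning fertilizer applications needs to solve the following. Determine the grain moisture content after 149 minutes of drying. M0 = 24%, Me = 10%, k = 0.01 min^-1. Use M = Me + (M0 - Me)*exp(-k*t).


M = Me + (M0 - Me) * e^(-k*t)
  = 10 + (24 - 10) * e^(-0.01*149)
  = 10 + 14 * e^(-1.490)
  = 10 + 14 * 0.22537
  = 10 + 3.1552
  = 13.16%


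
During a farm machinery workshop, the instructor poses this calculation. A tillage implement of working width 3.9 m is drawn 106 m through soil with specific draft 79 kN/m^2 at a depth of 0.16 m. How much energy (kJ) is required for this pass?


E = k * d * w * L
  = 79 * 0.16 * 3.9 * 106
  = 5225.38 kJ


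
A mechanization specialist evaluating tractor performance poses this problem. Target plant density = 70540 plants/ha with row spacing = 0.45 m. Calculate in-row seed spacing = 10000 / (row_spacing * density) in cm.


spacing = 10000 / (row_sp * density)
        = 10000 / (0.45 * 70540)
        = 10000 / 31743
        = 0.31503 m = 31.50 cm


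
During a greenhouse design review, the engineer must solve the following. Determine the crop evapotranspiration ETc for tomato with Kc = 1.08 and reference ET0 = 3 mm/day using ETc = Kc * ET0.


ETc = Kc * ET0
    = 1.08 * 3
    = 3.24 mm/day


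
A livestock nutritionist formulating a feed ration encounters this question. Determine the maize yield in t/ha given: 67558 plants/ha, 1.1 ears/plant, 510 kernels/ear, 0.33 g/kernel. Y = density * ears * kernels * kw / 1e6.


Y = density * ears * kernels * kw
  = 67558 * 1.1 * 510 * 0.33 g/ha
  = 12507012.54 g/ha
  = 12507.01 kg/ha = 12.51 t/ha


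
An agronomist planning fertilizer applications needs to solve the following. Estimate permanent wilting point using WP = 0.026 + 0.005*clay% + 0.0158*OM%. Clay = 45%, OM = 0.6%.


WP = 0.026 + 0.005*45 + 0.0158*0.6
   = 0.026 + 0.2250 + 0.0095
   = 0.2605


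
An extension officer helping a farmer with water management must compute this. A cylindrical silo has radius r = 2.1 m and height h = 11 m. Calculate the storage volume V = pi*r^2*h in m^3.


V = pi * r^2 * h
  = pi * 2.1^2 * 11
  = pi * 4.41 * 11
  = 152.40 m^3


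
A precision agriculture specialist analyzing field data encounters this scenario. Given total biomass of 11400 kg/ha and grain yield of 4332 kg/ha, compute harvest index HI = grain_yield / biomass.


HI = grain_yield / biomass
   = 4332 / 11400
   = 0.38


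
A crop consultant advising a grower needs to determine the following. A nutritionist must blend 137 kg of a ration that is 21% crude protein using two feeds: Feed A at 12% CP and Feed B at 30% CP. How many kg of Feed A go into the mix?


parts_A = CP_b - target = 30 - 21 = 9
parts_B = target - CP_a = 21 - 12 = 9
total_parts = 9 + 9 = 18
Feed A = 137 * 9 / 18 = 68.50 kg
Feed B = 137 * 9 / 18 = 68.50 kg


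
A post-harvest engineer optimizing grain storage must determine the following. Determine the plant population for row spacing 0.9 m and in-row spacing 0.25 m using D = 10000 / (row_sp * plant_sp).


D = 10000 / (row_sp * plant_sp)
  = 10000 / (0.9 * 0.25)
  = 10000 / 0.2250
  = 44444.44 plants/ha


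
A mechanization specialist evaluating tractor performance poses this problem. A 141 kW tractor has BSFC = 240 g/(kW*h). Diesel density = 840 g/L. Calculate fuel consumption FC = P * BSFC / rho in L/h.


FC = P * BSFC / rho_fuel
   = 141 * 240 / 840
   = 33840 / 840
   = 40.29 L/h


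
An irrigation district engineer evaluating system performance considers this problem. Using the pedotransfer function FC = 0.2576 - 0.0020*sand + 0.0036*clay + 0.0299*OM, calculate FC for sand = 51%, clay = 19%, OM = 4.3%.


FC = 0.2576 - 0.0020*51 + 0.0036*19 + 0.0299*4.3
   = 0.2576 - 0.1020 + 0.0684 + 0.1286
   = 0.3526


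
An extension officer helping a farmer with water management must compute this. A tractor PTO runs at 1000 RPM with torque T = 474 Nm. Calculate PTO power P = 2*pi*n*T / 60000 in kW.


P = 2*pi*n*T / 60000
  = 2*pi * 1000 * 474 / 60000
  = 2978229.84 / 60000
  = 49.64 kW


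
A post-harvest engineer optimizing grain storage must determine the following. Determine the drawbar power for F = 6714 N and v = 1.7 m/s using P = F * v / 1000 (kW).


P = F * v / 1000
  = 6714 * 1.7 / 1000
  = 11413.80 / 1000
  = 11.41 kW


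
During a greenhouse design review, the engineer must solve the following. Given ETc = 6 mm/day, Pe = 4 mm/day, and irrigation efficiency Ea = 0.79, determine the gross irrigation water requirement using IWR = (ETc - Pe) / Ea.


IWR = (ETc - Pe) / Ea
    = (6 - 4) / 0.79
    = 2 / 0.79
    = 2.53 mm/day


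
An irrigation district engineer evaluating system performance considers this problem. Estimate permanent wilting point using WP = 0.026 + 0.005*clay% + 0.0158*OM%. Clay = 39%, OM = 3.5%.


WP = 0.026 + 0.005*39 + 0.0158*3.5
   = 0.026 + 0.1950 + 0.0553
   = 0.2763


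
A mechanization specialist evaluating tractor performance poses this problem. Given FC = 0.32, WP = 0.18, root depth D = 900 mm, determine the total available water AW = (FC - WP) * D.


AW = (FC - WP) * D
   = (0.32 - 0.18) * 900
   = 0.14 * 900
   = 126 mm


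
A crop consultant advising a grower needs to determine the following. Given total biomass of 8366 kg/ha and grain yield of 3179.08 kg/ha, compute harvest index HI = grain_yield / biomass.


HI = grain_yield / biomass
   = 3179.08 / 8366
   = 0.38


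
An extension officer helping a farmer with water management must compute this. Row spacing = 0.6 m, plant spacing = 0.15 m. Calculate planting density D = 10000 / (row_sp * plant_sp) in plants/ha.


D = 10000 / (row_sp * plant_sp)
  = 10000 / (0.6 * 0.15)
  = 10000 / 0.0900
  = 111111.11 plants/ha


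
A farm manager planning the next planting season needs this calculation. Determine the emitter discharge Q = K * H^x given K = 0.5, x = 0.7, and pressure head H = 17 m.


Q = K * H^x
  = 0.5 * 17^0.7
  = 0.5 * 7.2663
  = 3.63 L/h


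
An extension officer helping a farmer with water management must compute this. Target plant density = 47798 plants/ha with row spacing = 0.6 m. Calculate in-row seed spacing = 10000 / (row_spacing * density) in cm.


spacing = 10000 / (row_sp * density)
        = 10000 / (0.6 * 47798)
        = 10000 / 28678.80
        = 0.34869 m = 34.87 cm


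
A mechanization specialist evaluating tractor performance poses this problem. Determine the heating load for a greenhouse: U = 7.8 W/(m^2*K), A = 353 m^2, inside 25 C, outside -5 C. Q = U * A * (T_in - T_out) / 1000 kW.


dT = 25 - (-5) = 30 K
Q = U * A * dT
  = 7.8 * 353 * 30
  = 82602 W = 82.60 kW


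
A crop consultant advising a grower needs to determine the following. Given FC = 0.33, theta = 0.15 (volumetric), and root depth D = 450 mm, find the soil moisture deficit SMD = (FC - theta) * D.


SMD = (FC - theta) * D
    = (0.33 - 0.15) * 450
    = 0.180 * 450
    = 81 mm


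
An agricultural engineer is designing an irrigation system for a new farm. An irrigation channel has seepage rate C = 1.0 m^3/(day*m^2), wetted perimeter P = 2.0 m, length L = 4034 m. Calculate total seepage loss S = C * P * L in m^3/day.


S = C * P * L
  = 1.0 * 2.0 * 4034
  = 8068 m^3/day


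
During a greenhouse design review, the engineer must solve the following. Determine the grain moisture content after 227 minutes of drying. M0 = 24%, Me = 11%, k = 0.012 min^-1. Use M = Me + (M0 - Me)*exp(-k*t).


M = Me + (M0 - Me) * e^(-k*t)
  = 11 + (24 - 11) * e^(-0.012*227)
  = 11 + 13 * e^(-2.724)
  = 11 + 13 * 0.06561
  = 11 + 0.8530
  = 11.85%


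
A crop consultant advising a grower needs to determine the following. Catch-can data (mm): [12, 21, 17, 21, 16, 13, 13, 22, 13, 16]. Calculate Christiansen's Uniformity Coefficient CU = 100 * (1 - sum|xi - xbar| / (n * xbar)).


xbar = 164 / 10 = 16.400
sum|xi - xbar| = 30.800
CU = 100 * (1 - 30.800 / (10 * 16.400))
   = 100 * (1 - 0.1878)
   = 81.22%


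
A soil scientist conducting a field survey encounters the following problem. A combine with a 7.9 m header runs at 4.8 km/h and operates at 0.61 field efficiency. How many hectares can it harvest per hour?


C = w * v * eta_f / 10
  = 7.9 * 4.8 * 0.61 / 10
  = 23.13 / 10
  = 2.31 ha/h


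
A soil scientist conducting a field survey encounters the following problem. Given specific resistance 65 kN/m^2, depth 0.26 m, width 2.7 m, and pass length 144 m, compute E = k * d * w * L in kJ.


E = k * d * w * L
  = 65 * 0.26 * 2.7 * 144
  = 6570.72 kJ


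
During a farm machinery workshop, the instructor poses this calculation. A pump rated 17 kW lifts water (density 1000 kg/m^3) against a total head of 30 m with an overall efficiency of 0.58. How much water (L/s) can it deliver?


Q = (P * 1000 * eta) / (rho * g * H)
  = (17 * 1000 * 0.58) / (1000 * 9.81 * 30)
  = 9860 / 294300
  = 0.03350 m^3/s = 33.50 L/s


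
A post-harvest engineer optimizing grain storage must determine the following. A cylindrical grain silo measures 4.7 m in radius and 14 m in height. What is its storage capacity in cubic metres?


V = pi * r^2 * h
  = pi * 4.7^2 * 14
  = pi * 22.09 * 14
  = 971.57 m^3


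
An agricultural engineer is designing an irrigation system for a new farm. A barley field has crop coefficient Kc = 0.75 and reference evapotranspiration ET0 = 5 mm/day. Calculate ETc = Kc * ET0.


ETc = Kc * ET0
    = 0.75 * 5
    = 3.75 mm/day


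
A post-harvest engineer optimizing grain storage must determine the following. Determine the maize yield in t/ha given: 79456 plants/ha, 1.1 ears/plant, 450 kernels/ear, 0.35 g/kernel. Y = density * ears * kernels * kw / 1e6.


Y = density * ears * kernels * kw
  = 79456 * 1.1 * 450 * 0.35 g/ha
  = 13765752 g/ha
  = 13765.75 kg/ha = 13.77 t/ha


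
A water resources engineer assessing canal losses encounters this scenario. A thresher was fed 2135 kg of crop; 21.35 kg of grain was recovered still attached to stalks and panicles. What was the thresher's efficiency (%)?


eta = (total - unthreshed) / total * 100
    = (2135 - 21.35) / 2135 * 100
    = 2113.65 / 2135 * 100
    = 99%


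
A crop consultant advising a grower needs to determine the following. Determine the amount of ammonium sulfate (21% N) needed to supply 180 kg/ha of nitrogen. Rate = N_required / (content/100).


Rate = N_required / (N_content / 100)
     = 180 / (21 / 100)
     = 180 / 0.21
     = 857.14 kg/ha


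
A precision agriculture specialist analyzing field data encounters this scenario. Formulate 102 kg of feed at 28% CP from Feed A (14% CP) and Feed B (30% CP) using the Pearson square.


parts_A = CP_b - target = 30 - 28 = 2
parts_B = target - CP_a = 28 - 14 = 14
total_parts = 2 + 14 = 16
Feed A = 102 * 2 / 16 = 12.75 kg
Feed B = 102 * 14 / 16 = 89.25 kg

12.75 kg


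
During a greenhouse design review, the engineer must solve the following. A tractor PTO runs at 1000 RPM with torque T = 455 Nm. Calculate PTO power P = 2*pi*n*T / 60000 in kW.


P = 2*pi*n*T / 60000
  = 2*pi * 1000 * 455 / 60000
  = 2858849.31 / 60000
  = 47.65 kW


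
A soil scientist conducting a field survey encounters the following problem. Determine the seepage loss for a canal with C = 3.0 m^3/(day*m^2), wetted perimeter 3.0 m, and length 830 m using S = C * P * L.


S = C * P * L
  = 3.0 * 3.0 * 830
  = 7470 m^3/day


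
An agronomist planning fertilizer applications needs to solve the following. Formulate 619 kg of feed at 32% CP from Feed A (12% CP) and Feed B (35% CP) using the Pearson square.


parts_A = CP_b - target = 35 - 32 = 3
parts_B = target - CP_a = 32 - 12 = 20
total_parts = 3 + 20 = 23
Feed A = 619 * 3 / 23 = 80.74 kg
Feed B = 619 * 20 / 23 = 538.26 kg

80.74 kg


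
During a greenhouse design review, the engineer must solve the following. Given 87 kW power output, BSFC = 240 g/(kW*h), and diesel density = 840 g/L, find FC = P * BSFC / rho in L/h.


FC = P * BSFC / rho_fuel
   = 87 * 240 / 840
   = 20880 / 840
   = 24.86 L/h


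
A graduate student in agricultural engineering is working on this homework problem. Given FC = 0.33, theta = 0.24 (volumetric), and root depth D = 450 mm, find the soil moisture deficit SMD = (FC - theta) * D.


SMD = (FC - theta) * D
    = (0.33 - 0.24) * 450
    = 0.090 * 450
    = 40.50 mm


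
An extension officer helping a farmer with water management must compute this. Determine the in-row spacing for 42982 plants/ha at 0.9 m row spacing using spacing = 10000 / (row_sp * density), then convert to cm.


spacing = 10000 / (row_sp * density)
        = 10000 / (0.9 * 42982)
        = 10000 / 38683.80
        = 0.25851 m = 25.85 cm


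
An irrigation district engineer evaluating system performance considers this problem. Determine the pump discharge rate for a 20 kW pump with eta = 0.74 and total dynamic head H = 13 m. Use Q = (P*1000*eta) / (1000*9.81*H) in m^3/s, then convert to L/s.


Q = (P * 1000 * eta) / (rho * g * H)
  = (20 * 1000 * 0.74) / (1000 * 9.81 * 13)
  = 14800 / 127530
  = 0.11605 m^3/s = 116.05 L/s


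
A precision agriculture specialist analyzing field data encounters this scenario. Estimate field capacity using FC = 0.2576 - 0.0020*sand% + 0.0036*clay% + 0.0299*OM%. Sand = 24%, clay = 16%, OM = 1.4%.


FC = 0.2576 - 0.0020*24 + 0.0036*16 + 0.0299*1.4
   = 0.2576 - 0.0480 + 0.0576 + 0.0419
   = 0.3091


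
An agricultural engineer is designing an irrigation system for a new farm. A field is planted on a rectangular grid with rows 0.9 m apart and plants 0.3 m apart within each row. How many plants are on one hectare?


D = 10000 / (row_sp * plant_sp)
  = 10000 / (0.9 * 0.3)
  = 10000 / 0.2700
  = 37037.04 plants/ha


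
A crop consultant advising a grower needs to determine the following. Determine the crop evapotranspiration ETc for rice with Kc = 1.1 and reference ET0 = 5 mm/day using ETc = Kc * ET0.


ETc = Kc * ET0
    = 1.1 * 5
    = 5.50 mm/day


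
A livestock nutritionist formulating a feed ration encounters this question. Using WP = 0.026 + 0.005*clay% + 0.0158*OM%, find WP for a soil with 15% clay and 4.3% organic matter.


WP = 0.026 + 0.005*15 + 0.0158*4.3
   = 0.026 + 0.0750 + 0.0679
   = 0.1689
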